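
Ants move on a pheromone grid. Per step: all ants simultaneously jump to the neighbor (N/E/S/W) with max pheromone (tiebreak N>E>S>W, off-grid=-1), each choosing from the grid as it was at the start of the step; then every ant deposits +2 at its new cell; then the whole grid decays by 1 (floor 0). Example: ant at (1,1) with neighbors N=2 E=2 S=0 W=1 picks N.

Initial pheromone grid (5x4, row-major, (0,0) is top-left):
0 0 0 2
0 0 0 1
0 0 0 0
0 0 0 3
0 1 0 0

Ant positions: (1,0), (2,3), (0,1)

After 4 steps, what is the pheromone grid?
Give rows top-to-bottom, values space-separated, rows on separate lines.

After step 1: ants at (0,0),(3,3),(0,2)
  1 0 1 1
  0 0 0 0
  0 0 0 0
  0 0 0 4
  0 0 0 0
After step 2: ants at (0,1),(2,3),(0,3)
  0 1 0 2
  0 0 0 0
  0 0 0 1
  0 0 0 3
  0 0 0 0
After step 3: ants at (0,2),(3,3),(1,3)
  0 0 1 1
  0 0 0 1
  0 0 0 0
  0 0 0 4
  0 0 0 0
After step 4: ants at (0,3),(2,3),(0,3)
  0 0 0 4
  0 0 0 0
  0 0 0 1
  0 0 0 3
  0 0 0 0

0 0 0 4
0 0 0 0
0 0 0 1
0 0 0 3
0 0 0 0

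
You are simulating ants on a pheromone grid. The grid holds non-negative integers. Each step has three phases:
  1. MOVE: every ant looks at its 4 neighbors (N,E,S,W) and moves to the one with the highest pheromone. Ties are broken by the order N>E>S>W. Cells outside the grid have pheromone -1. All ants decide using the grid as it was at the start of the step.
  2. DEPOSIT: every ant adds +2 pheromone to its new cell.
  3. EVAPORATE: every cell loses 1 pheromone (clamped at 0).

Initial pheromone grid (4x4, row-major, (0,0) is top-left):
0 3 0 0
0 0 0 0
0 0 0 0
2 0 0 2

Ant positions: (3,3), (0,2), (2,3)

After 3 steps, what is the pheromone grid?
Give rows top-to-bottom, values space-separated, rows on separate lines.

After step 1: ants at (2,3),(0,1),(3,3)
  0 4 0 0
  0 0 0 0
  0 0 0 1
  1 0 0 3
After step 2: ants at (3,3),(0,2),(2,3)
  0 3 1 0
  0 0 0 0
  0 0 0 2
  0 0 0 4
After step 3: ants at (2,3),(0,1),(3,3)
  0 4 0 0
  0 0 0 0
  0 0 0 3
  0 0 0 5

0 4 0 0
0 0 0 0
0 0 0 3
0 0 0 5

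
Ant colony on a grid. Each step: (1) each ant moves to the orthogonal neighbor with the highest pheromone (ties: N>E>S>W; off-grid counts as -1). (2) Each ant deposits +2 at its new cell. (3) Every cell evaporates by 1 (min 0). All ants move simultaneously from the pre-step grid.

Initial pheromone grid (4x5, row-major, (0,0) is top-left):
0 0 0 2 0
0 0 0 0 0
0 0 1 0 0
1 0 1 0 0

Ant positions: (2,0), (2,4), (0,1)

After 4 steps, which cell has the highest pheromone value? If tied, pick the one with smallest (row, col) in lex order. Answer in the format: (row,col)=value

Answer: (0,3)=4

Derivation:
Step 1: ant0:(2,0)->S->(3,0) | ant1:(2,4)->N->(1,4) | ant2:(0,1)->E->(0,2)
  grid max=2 at (3,0)
Step 2: ant0:(3,0)->N->(2,0) | ant1:(1,4)->N->(0,4) | ant2:(0,2)->E->(0,3)
  grid max=2 at (0,3)
Step 3: ant0:(2,0)->S->(3,0) | ant1:(0,4)->W->(0,3) | ant2:(0,3)->E->(0,4)
  grid max=3 at (0,3)
Step 4: ant0:(3,0)->N->(2,0) | ant1:(0,3)->E->(0,4) | ant2:(0,4)->W->(0,3)
  grid max=4 at (0,3)
Final grid:
  0 0 0 4 3
  0 0 0 0 0
  1 0 0 0 0
  1 0 0 0 0
Max pheromone 4 at (0,3)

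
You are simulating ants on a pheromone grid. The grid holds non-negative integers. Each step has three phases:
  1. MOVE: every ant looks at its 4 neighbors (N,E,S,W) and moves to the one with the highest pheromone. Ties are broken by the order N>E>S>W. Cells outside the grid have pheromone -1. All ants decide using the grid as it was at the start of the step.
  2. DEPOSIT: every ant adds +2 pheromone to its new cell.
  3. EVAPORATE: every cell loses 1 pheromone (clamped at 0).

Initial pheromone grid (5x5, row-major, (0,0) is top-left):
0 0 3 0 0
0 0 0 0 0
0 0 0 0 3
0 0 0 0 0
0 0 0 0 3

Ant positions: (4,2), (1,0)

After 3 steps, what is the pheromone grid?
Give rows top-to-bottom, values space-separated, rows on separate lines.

After step 1: ants at (3,2),(0,0)
  1 0 2 0 0
  0 0 0 0 0
  0 0 0 0 2
  0 0 1 0 0
  0 0 0 0 2
After step 2: ants at (2,2),(0,1)
  0 1 1 0 0
  0 0 0 0 0
  0 0 1 0 1
  0 0 0 0 0
  0 0 0 0 1
After step 3: ants at (1,2),(0,2)
  0 0 2 0 0
  0 0 1 0 0
  0 0 0 0 0
  0 0 0 0 0
  0 0 0 0 0

0 0 2 0 0
0 0 1 0 0
0 0 0 0 0
0 0 0 0 0
0 0 0 0 0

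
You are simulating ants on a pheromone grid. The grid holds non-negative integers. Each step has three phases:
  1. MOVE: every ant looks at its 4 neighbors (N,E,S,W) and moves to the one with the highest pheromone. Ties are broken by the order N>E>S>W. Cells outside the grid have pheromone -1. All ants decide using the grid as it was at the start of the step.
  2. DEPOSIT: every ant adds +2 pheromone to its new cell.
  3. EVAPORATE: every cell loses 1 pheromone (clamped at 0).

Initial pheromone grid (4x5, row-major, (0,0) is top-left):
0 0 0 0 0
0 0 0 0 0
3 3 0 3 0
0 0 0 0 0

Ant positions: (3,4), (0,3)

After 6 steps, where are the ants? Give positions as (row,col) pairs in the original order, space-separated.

Step 1: ant0:(3,4)->N->(2,4) | ant1:(0,3)->E->(0,4)
  grid max=2 at (2,0)
Step 2: ant0:(2,4)->W->(2,3) | ant1:(0,4)->S->(1,4)
  grid max=3 at (2,3)
Step 3: ant0:(2,3)->N->(1,3) | ant1:(1,4)->N->(0,4)
  grid max=2 at (2,3)
Step 4: ant0:(1,3)->S->(2,3) | ant1:(0,4)->S->(1,4)
  grid max=3 at (2,3)
Step 5: ant0:(2,3)->N->(1,3) | ant1:(1,4)->N->(0,4)
  grid max=2 at (2,3)
Step 6: ant0:(1,3)->S->(2,3) | ant1:(0,4)->S->(1,4)
  grid max=3 at (2,3)

(2,3) (1,4)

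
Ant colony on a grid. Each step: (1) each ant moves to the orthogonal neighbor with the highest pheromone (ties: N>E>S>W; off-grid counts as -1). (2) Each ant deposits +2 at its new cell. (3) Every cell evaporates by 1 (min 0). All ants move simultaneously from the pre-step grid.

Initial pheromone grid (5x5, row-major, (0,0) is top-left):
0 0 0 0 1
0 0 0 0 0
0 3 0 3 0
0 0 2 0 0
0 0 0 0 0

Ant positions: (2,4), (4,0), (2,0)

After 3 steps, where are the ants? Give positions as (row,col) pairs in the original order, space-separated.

Step 1: ant0:(2,4)->W->(2,3) | ant1:(4,0)->N->(3,0) | ant2:(2,0)->E->(2,1)
  grid max=4 at (2,1)
Step 2: ant0:(2,3)->N->(1,3) | ant1:(3,0)->N->(2,0) | ant2:(2,1)->N->(1,1)
  grid max=3 at (2,1)
Step 3: ant0:(1,3)->S->(2,3) | ant1:(2,0)->E->(2,1) | ant2:(1,1)->S->(2,1)
  grid max=6 at (2,1)

(2,3) (2,1) (2,1)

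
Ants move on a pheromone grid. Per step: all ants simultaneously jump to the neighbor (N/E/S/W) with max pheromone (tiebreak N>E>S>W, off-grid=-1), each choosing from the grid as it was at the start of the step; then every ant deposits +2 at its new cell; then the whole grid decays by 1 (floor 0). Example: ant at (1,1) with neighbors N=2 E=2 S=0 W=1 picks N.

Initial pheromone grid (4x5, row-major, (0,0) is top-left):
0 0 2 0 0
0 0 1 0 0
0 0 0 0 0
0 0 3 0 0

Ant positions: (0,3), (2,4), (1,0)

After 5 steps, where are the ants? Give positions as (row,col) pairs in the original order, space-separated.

Step 1: ant0:(0,3)->W->(0,2) | ant1:(2,4)->N->(1,4) | ant2:(1,0)->N->(0,0)
  grid max=3 at (0,2)
Step 2: ant0:(0,2)->E->(0,3) | ant1:(1,4)->N->(0,4) | ant2:(0,0)->E->(0,1)
  grid max=2 at (0,2)
Step 3: ant0:(0,3)->W->(0,2) | ant1:(0,4)->W->(0,3) | ant2:(0,1)->E->(0,2)
  grid max=5 at (0,2)
Step 4: ant0:(0,2)->E->(0,3) | ant1:(0,3)->W->(0,2) | ant2:(0,2)->E->(0,3)
  grid max=6 at (0,2)
Step 5: ant0:(0,3)->W->(0,2) | ant1:(0,2)->E->(0,3) | ant2:(0,3)->W->(0,2)
  grid max=9 at (0,2)

(0,2) (0,3) (0,2)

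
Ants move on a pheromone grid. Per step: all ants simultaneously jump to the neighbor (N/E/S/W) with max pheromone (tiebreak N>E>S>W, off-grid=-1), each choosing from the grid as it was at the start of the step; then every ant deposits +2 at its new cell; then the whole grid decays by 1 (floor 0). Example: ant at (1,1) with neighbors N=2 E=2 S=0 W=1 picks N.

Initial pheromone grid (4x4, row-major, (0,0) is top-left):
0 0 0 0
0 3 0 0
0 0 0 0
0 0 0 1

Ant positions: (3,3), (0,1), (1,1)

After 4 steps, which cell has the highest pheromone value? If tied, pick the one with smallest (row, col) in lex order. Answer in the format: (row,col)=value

Answer: (1,1)=7

Derivation:
Step 1: ant0:(3,3)->N->(2,3) | ant1:(0,1)->S->(1,1) | ant2:(1,1)->N->(0,1)
  grid max=4 at (1,1)
Step 2: ant0:(2,3)->N->(1,3) | ant1:(1,1)->N->(0,1) | ant2:(0,1)->S->(1,1)
  grid max=5 at (1,1)
Step 3: ant0:(1,3)->N->(0,3) | ant1:(0,1)->S->(1,1) | ant2:(1,1)->N->(0,1)
  grid max=6 at (1,1)
Step 4: ant0:(0,3)->S->(1,3) | ant1:(1,1)->N->(0,1) | ant2:(0,1)->S->(1,1)
  grid max=7 at (1,1)
Final grid:
  0 4 0 0
  0 7 0 1
  0 0 0 0
  0 0 0 0
Max pheromone 7 at (1,1)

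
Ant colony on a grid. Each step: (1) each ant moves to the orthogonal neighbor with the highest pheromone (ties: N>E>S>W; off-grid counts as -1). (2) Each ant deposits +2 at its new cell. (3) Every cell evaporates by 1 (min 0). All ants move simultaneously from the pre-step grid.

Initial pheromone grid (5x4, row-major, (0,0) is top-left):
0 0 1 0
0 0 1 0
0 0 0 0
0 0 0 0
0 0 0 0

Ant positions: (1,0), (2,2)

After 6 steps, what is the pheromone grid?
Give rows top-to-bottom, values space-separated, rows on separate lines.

After step 1: ants at (0,0),(1,2)
  1 0 0 0
  0 0 2 0
  0 0 0 0
  0 0 0 0
  0 0 0 0
After step 2: ants at (0,1),(0,2)
  0 1 1 0
  0 0 1 0
  0 0 0 0
  0 0 0 0
  0 0 0 0
After step 3: ants at (0,2),(1,2)
  0 0 2 0
  0 0 2 0
  0 0 0 0
  0 0 0 0
  0 0 0 0
After step 4: ants at (1,2),(0,2)
  0 0 3 0
  0 0 3 0
  0 0 0 0
  0 0 0 0
  0 0 0 0
After step 5: ants at (0,2),(1,2)
  0 0 4 0
  0 0 4 0
  0 0 0 0
  0 0 0 0
  0 0 0 0
After step 6: ants at (1,2),(0,2)
  0 0 5 0
  0 0 5 0
  0 0 0 0
  0 0 0 0
  0 0 0 0

0 0 5 0
0 0 5 0
0 0 0 0
0 0 0 0
0 0 0 0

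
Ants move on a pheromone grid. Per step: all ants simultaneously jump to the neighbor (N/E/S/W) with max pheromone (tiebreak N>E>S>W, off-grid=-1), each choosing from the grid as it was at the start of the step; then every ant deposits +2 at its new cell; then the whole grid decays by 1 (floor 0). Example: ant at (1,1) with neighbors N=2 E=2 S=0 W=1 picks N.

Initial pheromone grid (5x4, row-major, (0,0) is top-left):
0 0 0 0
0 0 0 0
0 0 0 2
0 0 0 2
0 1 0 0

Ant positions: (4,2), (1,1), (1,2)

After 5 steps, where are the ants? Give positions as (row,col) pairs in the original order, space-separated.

Step 1: ant0:(4,2)->W->(4,1) | ant1:(1,1)->N->(0,1) | ant2:(1,2)->N->(0,2)
  grid max=2 at (4,1)
Step 2: ant0:(4,1)->N->(3,1) | ant1:(0,1)->E->(0,2) | ant2:(0,2)->W->(0,1)
  grid max=2 at (0,1)
Step 3: ant0:(3,1)->S->(4,1) | ant1:(0,2)->W->(0,1) | ant2:(0,1)->E->(0,2)
  grid max=3 at (0,1)
Step 4: ant0:(4,1)->N->(3,1) | ant1:(0,1)->E->(0,2) | ant2:(0,2)->W->(0,1)
  grid max=4 at (0,1)
Step 5: ant0:(3,1)->S->(4,1) | ant1:(0,2)->W->(0,1) | ant2:(0,1)->E->(0,2)
  grid max=5 at (0,1)

(4,1) (0,1) (0,2)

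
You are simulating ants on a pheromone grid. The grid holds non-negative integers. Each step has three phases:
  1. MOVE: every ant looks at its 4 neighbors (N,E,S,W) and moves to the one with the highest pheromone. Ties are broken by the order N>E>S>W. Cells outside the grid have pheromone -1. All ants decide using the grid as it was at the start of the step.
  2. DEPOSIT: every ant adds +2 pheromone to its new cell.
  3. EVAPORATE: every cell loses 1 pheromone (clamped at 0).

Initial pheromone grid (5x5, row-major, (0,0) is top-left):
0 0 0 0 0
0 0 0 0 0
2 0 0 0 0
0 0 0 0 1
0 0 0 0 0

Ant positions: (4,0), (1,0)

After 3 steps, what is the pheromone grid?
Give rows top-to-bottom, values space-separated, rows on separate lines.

After step 1: ants at (3,0),(2,0)
  0 0 0 0 0
  0 0 0 0 0
  3 0 0 0 0
  1 0 0 0 0
  0 0 0 0 0
After step 2: ants at (2,0),(3,0)
  0 0 0 0 0
  0 0 0 0 0
  4 0 0 0 0
  2 0 0 0 0
  0 0 0 0 0
After step 3: ants at (3,0),(2,0)
  0 0 0 0 0
  0 0 0 0 0
  5 0 0 0 0
  3 0 0 0 0
  0 0 0 0 0

0 0 0 0 0
0 0 0 0 0
5 0 0 0 0
3 0 0 0 0
0 0 0 0 0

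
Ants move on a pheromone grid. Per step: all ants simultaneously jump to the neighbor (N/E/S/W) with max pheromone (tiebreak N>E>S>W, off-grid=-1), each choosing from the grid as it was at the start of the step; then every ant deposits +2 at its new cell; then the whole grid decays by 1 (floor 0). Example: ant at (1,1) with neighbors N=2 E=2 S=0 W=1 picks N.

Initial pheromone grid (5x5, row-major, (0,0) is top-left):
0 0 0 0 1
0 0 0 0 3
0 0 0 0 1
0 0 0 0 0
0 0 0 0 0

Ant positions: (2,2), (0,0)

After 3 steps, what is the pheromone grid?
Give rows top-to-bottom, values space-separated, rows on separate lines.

After step 1: ants at (1,2),(0,1)
  0 1 0 0 0
  0 0 1 0 2
  0 0 0 0 0
  0 0 0 0 0
  0 0 0 0 0
After step 2: ants at (0,2),(0,2)
  0 0 3 0 0
  0 0 0 0 1
  0 0 0 0 0
  0 0 0 0 0
  0 0 0 0 0
After step 3: ants at (0,3),(0,3)
  0 0 2 3 0
  0 0 0 0 0
  0 0 0 0 0
  0 0 0 0 0
  0 0 0 0 0

0 0 2 3 0
0 0 0 0 0
0 0 0 0 0
0 0 0 0 0
0 0 0 0 0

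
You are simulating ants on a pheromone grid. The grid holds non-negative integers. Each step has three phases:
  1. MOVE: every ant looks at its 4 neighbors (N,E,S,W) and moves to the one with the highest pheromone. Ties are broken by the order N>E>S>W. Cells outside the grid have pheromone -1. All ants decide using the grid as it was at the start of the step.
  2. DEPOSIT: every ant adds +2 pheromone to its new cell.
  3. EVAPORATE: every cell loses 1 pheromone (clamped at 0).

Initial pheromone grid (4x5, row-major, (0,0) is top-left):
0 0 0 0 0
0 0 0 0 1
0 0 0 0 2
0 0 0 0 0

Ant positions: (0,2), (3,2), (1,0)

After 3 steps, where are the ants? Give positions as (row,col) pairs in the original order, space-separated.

Step 1: ant0:(0,2)->E->(0,3) | ant1:(3,2)->N->(2,2) | ant2:(1,0)->N->(0,0)
  grid max=1 at (0,0)
Step 2: ant0:(0,3)->E->(0,4) | ant1:(2,2)->N->(1,2) | ant2:(0,0)->E->(0,1)
  grid max=1 at (0,1)
Step 3: ant0:(0,4)->S->(1,4) | ant1:(1,2)->N->(0,2) | ant2:(0,1)->E->(0,2)
  grid max=3 at (0,2)

(1,4) (0,2) (0,2)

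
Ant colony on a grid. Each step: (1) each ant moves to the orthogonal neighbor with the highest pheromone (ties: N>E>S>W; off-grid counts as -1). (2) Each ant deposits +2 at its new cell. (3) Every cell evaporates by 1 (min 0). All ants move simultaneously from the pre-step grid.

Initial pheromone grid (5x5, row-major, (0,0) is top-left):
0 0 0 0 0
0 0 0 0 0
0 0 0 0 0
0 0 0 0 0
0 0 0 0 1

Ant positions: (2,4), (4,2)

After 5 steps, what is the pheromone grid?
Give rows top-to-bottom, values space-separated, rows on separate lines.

After step 1: ants at (1,4),(3,2)
  0 0 0 0 0
  0 0 0 0 1
  0 0 0 0 0
  0 0 1 0 0
  0 0 0 0 0
After step 2: ants at (0,4),(2,2)
  0 0 0 0 1
  0 0 0 0 0
  0 0 1 0 0
  0 0 0 0 0
  0 0 0 0 0
After step 3: ants at (1,4),(1,2)
  0 0 0 0 0
  0 0 1 0 1
  0 0 0 0 0
  0 0 0 0 0
  0 0 0 0 0
After step 4: ants at (0,4),(0,2)
  0 0 1 0 1
  0 0 0 0 0
  0 0 0 0 0
  0 0 0 0 0
  0 0 0 0 0
After step 5: ants at (1,4),(0,3)
  0 0 0 1 0
  0 0 0 0 1
  0 0 0 0 0
  0 0 0 0 0
  0 0 0 0 0

0 0 0 1 0
0 0 0 0 1
0 0 0 0 0
0 0 0 0 0
0 0 0 0 0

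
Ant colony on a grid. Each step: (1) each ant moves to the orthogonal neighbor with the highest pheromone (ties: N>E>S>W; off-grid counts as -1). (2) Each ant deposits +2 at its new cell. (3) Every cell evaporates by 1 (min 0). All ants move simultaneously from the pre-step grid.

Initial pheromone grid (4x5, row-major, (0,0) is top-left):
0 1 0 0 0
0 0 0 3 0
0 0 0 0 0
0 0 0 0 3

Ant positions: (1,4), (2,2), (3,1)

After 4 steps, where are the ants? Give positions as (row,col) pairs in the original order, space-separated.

Step 1: ant0:(1,4)->W->(1,3) | ant1:(2,2)->N->(1,2) | ant2:(3,1)->N->(2,1)
  grid max=4 at (1,3)
Step 2: ant0:(1,3)->W->(1,2) | ant1:(1,2)->E->(1,3) | ant2:(2,1)->N->(1,1)
  grid max=5 at (1,3)
Step 3: ant0:(1,2)->E->(1,3) | ant1:(1,3)->W->(1,2) | ant2:(1,1)->E->(1,2)
  grid max=6 at (1,3)
Step 4: ant0:(1,3)->W->(1,2) | ant1:(1,2)->E->(1,3) | ant2:(1,2)->E->(1,3)
  grid max=9 at (1,3)

(1,2) (1,3) (1,3)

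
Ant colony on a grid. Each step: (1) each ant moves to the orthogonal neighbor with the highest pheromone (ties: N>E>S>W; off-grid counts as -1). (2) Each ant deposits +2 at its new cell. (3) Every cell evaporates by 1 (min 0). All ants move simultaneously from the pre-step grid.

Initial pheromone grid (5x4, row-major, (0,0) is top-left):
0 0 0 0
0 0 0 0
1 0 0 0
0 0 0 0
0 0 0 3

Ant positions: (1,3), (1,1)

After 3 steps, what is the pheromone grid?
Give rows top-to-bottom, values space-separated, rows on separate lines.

After step 1: ants at (0,3),(0,1)
  0 1 0 1
  0 0 0 0
  0 0 0 0
  0 0 0 0
  0 0 0 2
After step 2: ants at (1,3),(0,2)
  0 0 1 0
  0 0 0 1
  0 0 0 0
  0 0 0 0
  0 0 0 1
After step 3: ants at (0,3),(0,3)
  0 0 0 3
  0 0 0 0
  0 0 0 0
  0 0 0 0
  0 0 0 0

0 0 0 3
0 0 0 0
0 0 0 0
0 0 0 0
0 0 0 0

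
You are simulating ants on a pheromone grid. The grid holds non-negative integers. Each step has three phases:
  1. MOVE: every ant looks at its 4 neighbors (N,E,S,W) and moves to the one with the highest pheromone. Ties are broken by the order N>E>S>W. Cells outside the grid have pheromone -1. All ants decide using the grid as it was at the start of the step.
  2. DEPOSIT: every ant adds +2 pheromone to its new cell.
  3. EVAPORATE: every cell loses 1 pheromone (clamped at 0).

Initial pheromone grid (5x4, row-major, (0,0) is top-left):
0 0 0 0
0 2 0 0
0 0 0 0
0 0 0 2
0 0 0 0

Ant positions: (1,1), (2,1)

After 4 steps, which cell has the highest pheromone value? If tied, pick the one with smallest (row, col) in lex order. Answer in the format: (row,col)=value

Answer: (1,1)=6

Derivation:
Step 1: ant0:(1,1)->N->(0,1) | ant1:(2,1)->N->(1,1)
  grid max=3 at (1,1)
Step 2: ant0:(0,1)->S->(1,1) | ant1:(1,1)->N->(0,1)
  grid max=4 at (1,1)
Step 3: ant0:(1,1)->N->(0,1) | ant1:(0,1)->S->(1,1)
  grid max=5 at (1,1)
Step 4: ant0:(0,1)->S->(1,1) | ant1:(1,1)->N->(0,1)
  grid max=6 at (1,1)
Final grid:
  0 4 0 0
  0 6 0 0
  0 0 0 0
  0 0 0 0
  0 0 0 0
Max pheromone 6 at (1,1)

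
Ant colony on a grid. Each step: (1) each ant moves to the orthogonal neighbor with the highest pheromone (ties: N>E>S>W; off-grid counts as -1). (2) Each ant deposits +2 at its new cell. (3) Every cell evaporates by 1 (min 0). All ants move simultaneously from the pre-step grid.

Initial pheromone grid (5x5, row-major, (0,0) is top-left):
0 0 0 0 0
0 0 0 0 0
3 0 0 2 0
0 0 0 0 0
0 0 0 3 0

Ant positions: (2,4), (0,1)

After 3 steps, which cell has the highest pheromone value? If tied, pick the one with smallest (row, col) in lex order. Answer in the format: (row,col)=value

Answer: (2,3)=3

Derivation:
Step 1: ant0:(2,4)->W->(2,3) | ant1:(0,1)->E->(0,2)
  grid max=3 at (2,3)
Step 2: ant0:(2,3)->N->(1,3) | ant1:(0,2)->E->(0,3)
  grid max=2 at (2,3)
Step 3: ant0:(1,3)->S->(2,3) | ant1:(0,3)->S->(1,3)
  grid max=3 at (2,3)
Final grid:
  0 0 0 0 0
  0 0 0 2 0
  0 0 0 3 0
  0 0 0 0 0
  0 0 0 0 0
Max pheromone 3 at (2,3)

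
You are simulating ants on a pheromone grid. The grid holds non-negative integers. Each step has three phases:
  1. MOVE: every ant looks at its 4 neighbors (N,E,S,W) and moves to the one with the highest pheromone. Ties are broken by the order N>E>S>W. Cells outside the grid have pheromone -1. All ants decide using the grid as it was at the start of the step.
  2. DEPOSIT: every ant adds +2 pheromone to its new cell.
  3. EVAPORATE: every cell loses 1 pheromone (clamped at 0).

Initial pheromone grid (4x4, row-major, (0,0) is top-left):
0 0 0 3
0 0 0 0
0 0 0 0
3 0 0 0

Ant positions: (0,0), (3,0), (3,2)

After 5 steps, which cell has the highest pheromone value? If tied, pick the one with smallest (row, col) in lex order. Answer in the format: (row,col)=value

Answer: (0,2)=4

Derivation:
Step 1: ant0:(0,0)->E->(0,1) | ant1:(3,0)->N->(2,0) | ant2:(3,2)->N->(2,2)
  grid max=2 at (0,3)
Step 2: ant0:(0,1)->E->(0,2) | ant1:(2,0)->S->(3,0) | ant2:(2,2)->N->(1,2)
  grid max=3 at (3,0)
Step 3: ant0:(0,2)->E->(0,3) | ant1:(3,0)->N->(2,0) | ant2:(1,2)->N->(0,2)
  grid max=2 at (0,2)
Step 4: ant0:(0,3)->W->(0,2) | ant1:(2,0)->S->(3,0) | ant2:(0,2)->E->(0,3)
  grid max=3 at (0,2)
Step 5: ant0:(0,2)->E->(0,3) | ant1:(3,0)->N->(2,0) | ant2:(0,3)->W->(0,2)
  grid max=4 at (0,2)
Final grid:
  0 0 4 4
  0 0 0 0
  1 0 0 0
  2 0 0 0
Max pheromone 4 at (0,2)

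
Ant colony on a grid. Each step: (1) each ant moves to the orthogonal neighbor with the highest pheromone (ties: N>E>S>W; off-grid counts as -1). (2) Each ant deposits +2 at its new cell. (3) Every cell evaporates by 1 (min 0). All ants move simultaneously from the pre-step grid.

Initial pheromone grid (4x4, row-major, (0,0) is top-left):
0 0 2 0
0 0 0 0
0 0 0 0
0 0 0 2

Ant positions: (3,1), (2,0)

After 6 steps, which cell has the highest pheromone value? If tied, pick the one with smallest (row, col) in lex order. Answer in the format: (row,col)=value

Answer: (0,2)=5

Derivation:
Step 1: ant0:(3,1)->N->(2,1) | ant1:(2,0)->N->(1,0)
  grid max=1 at (0,2)
Step 2: ant0:(2,1)->N->(1,1) | ant1:(1,0)->N->(0,0)
  grid max=1 at (0,0)
Step 3: ant0:(1,1)->N->(0,1) | ant1:(0,0)->E->(0,1)
  grid max=3 at (0,1)
Step 4: ant0:(0,1)->E->(0,2) | ant1:(0,1)->E->(0,2)
  grid max=3 at (0,2)
Step 5: ant0:(0,2)->W->(0,1) | ant1:(0,2)->W->(0,1)
  grid max=5 at (0,1)
Step 6: ant0:(0,1)->E->(0,2) | ant1:(0,1)->E->(0,2)
  grid max=5 at (0,2)
Final grid:
  0 4 5 0
  0 0 0 0
  0 0 0 0
  0 0 0 0
Max pheromone 5 at (0,2)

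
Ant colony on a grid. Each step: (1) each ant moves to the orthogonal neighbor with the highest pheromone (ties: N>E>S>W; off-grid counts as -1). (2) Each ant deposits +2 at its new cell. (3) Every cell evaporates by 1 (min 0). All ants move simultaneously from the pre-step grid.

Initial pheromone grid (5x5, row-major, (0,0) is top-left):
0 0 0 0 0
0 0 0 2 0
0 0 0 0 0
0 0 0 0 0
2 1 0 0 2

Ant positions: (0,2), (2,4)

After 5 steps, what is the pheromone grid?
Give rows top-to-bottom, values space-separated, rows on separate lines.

After step 1: ants at (0,3),(1,4)
  0 0 0 1 0
  0 0 0 1 1
  0 0 0 0 0
  0 0 0 0 0
  1 0 0 0 1
After step 2: ants at (1,3),(1,3)
  0 0 0 0 0
  0 0 0 4 0
  0 0 0 0 0
  0 0 0 0 0
  0 0 0 0 0
After step 3: ants at (0,3),(0,3)
  0 0 0 3 0
  0 0 0 3 0
  0 0 0 0 0
  0 0 0 0 0
  0 0 0 0 0
After step 4: ants at (1,3),(1,3)
  0 0 0 2 0
  0 0 0 6 0
  0 0 0 0 0
  0 0 0 0 0
  0 0 0 0 0
After step 5: ants at (0,3),(0,3)
  0 0 0 5 0
  0 0 0 5 0
  0 0 0 0 0
  0 0 0 0 0
  0 0 0 0 0

0 0 0 5 0
0 0 0 5 0
0 0 0 0 0
0 0 0 0 0
0 0 0 0 0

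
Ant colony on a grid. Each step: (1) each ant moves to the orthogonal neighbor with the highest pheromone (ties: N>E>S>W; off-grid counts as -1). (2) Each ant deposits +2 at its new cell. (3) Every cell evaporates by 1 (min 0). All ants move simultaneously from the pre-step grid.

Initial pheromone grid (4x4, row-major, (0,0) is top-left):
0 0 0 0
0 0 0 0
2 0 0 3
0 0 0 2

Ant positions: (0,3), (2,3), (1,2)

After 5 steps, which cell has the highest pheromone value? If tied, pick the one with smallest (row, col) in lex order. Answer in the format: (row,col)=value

Answer: (3,3)=9

Derivation:
Step 1: ant0:(0,3)->S->(1,3) | ant1:(2,3)->S->(3,3) | ant2:(1,2)->N->(0,2)
  grid max=3 at (3,3)
Step 2: ant0:(1,3)->S->(2,3) | ant1:(3,3)->N->(2,3) | ant2:(0,2)->E->(0,3)
  grid max=5 at (2,3)
Step 3: ant0:(2,3)->S->(3,3) | ant1:(2,3)->S->(3,3) | ant2:(0,3)->S->(1,3)
  grid max=5 at (3,3)
Step 4: ant0:(3,3)->N->(2,3) | ant1:(3,3)->N->(2,3) | ant2:(1,3)->S->(2,3)
  grid max=9 at (2,3)
Step 5: ant0:(2,3)->S->(3,3) | ant1:(2,3)->S->(3,3) | ant2:(2,3)->S->(3,3)
  grid max=9 at (3,3)
Final grid:
  0 0 0 0
  0 0 0 0
  0 0 0 8
  0 0 0 9
Max pheromone 9 at (3,3)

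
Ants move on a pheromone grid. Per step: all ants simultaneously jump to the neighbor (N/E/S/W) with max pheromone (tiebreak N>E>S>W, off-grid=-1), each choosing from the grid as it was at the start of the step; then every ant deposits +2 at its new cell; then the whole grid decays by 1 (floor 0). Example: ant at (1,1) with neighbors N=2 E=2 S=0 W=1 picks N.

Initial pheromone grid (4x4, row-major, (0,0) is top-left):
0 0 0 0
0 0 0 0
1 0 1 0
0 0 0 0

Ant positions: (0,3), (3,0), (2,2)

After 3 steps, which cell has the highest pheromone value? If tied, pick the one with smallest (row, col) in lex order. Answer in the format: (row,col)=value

Step 1: ant0:(0,3)->S->(1,3) | ant1:(3,0)->N->(2,0) | ant2:(2,2)->N->(1,2)
  grid max=2 at (2,0)
Step 2: ant0:(1,3)->W->(1,2) | ant1:(2,0)->N->(1,0) | ant2:(1,2)->E->(1,3)
  grid max=2 at (1,2)
Step 3: ant0:(1,2)->E->(1,3) | ant1:(1,0)->S->(2,0) | ant2:(1,3)->W->(1,2)
  grid max=3 at (1,2)
Final grid:
  0 0 0 0
  0 0 3 3
  2 0 0 0
  0 0 0 0
Max pheromone 3 at (1,2)

Answer: (1,2)=3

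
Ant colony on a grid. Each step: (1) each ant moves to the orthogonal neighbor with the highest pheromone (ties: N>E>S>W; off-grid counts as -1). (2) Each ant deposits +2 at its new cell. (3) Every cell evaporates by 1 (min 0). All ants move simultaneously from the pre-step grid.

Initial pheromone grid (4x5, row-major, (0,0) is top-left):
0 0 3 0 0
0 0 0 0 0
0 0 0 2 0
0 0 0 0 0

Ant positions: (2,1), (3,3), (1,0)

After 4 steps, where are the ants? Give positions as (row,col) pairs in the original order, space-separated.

Step 1: ant0:(2,1)->N->(1,1) | ant1:(3,3)->N->(2,3) | ant2:(1,0)->N->(0,0)
  grid max=3 at (2,3)
Step 2: ant0:(1,1)->N->(0,1) | ant1:(2,3)->N->(1,3) | ant2:(0,0)->E->(0,1)
  grid max=3 at (0,1)
Step 3: ant0:(0,1)->E->(0,2) | ant1:(1,3)->S->(2,3) | ant2:(0,1)->E->(0,2)
  grid max=4 at (0,2)
Step 4: ant0:(0,2)->W->(0,1) | ant1:(2,3)->N->(1,3) | ant2:(0,2)->W->(0,1)
  grid max=5 at (0,1)

(0,1) (1,3) (0,1)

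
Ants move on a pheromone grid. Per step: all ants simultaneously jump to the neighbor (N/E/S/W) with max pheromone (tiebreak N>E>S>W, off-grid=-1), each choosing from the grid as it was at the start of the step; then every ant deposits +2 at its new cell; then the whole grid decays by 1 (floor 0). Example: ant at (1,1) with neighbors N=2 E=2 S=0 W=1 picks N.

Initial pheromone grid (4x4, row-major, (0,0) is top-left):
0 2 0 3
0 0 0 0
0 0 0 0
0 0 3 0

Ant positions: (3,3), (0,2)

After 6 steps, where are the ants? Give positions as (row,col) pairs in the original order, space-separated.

Step 1: ant0:(3,3)->W->(3,2) | ant1:(0,2)->E->(0,3)
  grid max=4 at (0,3)
Step 2: ant0:(3,2)->N->(2,2) | ant1:(0,3)->S->(1,3)
  grid max=3 at (0,3)
Step 3: ant0:(2,2)->S->(3,2) | ant1:(1,3)->N->(0,3)
  grid max=4 at (0,3)
Step 4: ant0:(3,2)->N->(2,2) | ant1:(0,3)->S->(1,3)
  grid max=3 at (0,3)
Step 5: ant0:(2,2)->S->(3,2) | ant1:(1,3)->N->(0,3)
  grid max=4 at (0,3)
Step 6: ant0:(3,2)->N->(2,2) | ant1:(0,3)->S->(1,3)
  grid max=3 at (0,3)

(2,2) (1,3)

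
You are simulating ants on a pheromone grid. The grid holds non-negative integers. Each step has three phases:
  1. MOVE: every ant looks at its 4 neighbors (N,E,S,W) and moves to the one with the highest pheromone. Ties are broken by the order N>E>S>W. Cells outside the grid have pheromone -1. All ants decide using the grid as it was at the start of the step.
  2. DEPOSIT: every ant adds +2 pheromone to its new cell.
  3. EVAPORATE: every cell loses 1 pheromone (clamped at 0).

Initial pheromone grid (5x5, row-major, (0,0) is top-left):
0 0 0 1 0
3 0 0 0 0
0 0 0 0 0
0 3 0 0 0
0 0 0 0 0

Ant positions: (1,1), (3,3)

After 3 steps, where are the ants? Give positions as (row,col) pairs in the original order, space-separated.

Step 1: ant0:(1,1)->W->(1,0) | ant1:(3,3)->N->(2,3)
  grid max=4 at (1,0)
Step 2: ant0:(1,0)->N->(0,0) | ant1:(2,3)->N->(1,3)
  grid max=3 at (1,0)
Step 3: ant0:(0,0)->S->(1,0) | ant1:(1,3)->N->(0,3)
  grid max=4 at (1,0)

(1,0) (0,3)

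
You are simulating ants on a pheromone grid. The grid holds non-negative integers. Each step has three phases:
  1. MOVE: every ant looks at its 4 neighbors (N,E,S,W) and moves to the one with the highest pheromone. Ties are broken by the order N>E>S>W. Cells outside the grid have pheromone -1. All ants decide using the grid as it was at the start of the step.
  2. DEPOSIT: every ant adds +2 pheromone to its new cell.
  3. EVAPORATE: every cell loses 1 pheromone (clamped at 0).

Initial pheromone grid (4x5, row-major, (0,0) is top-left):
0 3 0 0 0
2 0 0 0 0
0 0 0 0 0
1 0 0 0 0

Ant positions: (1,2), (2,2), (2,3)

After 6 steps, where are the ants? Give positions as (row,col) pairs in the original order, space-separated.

Step 1: ant0:(1,2)->N->(0,2) | ant1:(2,2)->N->(1,2) | ant2:(2,3)->N->(1,3)
  grid max=2 at (0,1)
Step 2: ant0:(0,2)->W->(0,1) | ant1:(1,2)->N->(0,2) | ant2:(1,3)->W->(1,2)
  grid max=3 at (0,1)
Step 3: ant0:(0,1)->E->(0,2) | ant1:(0,2)->W->(0,1) | ant2:(1,2)->N->(0,2)
  grid max=5 at (0,2)
Step 4: ant0:(0,2)->W->(0,1) | ant1:(0,1)->E->(0,2) | ant2:(0,2)->W->(0,1)
  grid max=7 at (0,1)
Step 5: ant0:(0,1)->E->(0,2) | ant1:(0,2)->W->(0,1) | ant2:(0,1)->E->(0,2)
  grid max=9 at (0,2)
Step 6: ant0:(0,2)->W->(0,1) | ant1:(0,1)->E->(0,2) | ant2:(0,2)->W->(0,1)
  grid max=11 at (0,1)

(0,1) (0,2) (0,1)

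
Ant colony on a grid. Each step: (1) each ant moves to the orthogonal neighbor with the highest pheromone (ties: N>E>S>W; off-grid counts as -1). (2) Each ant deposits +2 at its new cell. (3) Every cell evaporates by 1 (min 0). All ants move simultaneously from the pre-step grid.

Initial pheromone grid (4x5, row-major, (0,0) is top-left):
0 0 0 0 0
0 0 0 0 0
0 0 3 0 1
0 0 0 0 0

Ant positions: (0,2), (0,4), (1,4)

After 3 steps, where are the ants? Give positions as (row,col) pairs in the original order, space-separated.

Step 1: ant0:(0,2)->E->(0,3) | ant1:(0,4)->S->(1,4) | ant2:(1,4)->S->(2,4)
  grid max=2 at (2,2)
Step 2: ant0:(0,3)->E->(0,4) | ant1:(1,4)->S->(2,4) | ant2:(2,4)->N->(1,4)
  grid max=3 at (2,4)
Step 3: ant0:(0,4)->S->(1,4) | ant1:(2,4)->N->(1,4) | ant2:(1,4)->S->(2,4)
  grid max=5 at (1,4)

(1,4) (1,4) (2,4)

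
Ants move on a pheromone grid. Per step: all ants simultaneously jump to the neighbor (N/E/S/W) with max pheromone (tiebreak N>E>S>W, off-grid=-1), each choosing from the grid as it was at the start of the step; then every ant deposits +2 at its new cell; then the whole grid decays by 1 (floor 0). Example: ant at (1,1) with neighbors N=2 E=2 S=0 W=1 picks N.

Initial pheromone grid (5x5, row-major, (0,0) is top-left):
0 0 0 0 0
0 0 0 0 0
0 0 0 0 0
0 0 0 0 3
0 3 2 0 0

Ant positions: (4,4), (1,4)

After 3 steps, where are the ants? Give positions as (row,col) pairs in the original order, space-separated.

Step 1: ant0:(4,4)->N->(3,4) | ant1:(1,4)->N->(0,4)
  grid max=4 at (3,4)
Step 2: ant0:(3,4)->N->(2,4) | ant1:(0,4)->S->(1,4)
  grid max=3 at (3,4)
Step 3: ant0:(2,4)->S->(3,4) | ant1:(1,4)->S->(2,4)
  grid max=4 at (3,4)

(3,4) (2,4)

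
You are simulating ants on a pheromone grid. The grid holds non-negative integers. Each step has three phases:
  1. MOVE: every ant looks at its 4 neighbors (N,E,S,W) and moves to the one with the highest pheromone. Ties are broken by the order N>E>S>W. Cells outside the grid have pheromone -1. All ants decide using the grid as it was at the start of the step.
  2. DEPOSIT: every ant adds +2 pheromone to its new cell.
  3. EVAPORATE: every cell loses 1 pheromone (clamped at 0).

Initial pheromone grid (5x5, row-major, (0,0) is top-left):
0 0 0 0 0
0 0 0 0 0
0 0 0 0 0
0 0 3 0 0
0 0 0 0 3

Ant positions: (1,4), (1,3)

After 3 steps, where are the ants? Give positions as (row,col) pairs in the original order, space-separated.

Step 1: ant0:(1,4)->N->(0,4) | ant1:(1,3)->N->(0,3)
  grid max=2 at (3,2)
Step 2: ant0:(0,4)->W->(0,3) | ant1:(0,3)->E->(0,4)
  grid max=2 at (0,3)
Step 3: ant0:(0,3)->E->(0,4) | ant1:(0,4)->W->(0,3)
  grid max=3 at (0,3)

(0,4) (0,3)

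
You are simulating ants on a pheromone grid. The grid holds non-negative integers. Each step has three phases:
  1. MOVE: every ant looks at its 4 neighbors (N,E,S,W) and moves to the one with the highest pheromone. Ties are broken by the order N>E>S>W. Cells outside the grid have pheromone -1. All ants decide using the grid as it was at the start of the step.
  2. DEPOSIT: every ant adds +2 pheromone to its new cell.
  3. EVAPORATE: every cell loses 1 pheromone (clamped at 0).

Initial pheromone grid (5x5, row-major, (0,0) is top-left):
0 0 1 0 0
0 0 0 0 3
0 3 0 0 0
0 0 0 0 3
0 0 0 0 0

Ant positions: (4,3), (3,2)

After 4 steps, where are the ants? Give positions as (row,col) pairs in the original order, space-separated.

Step 1: ant0:(4,3)->N->(3,3) | ant1:(3,2)->N->(2,2)
  grid max=2 at (1,4)
Step 2: ant0:(3,3)->E->(3,4) | ant1:(2,2)->W->(2,1)
  grid max=3 at (2,1)
Step 3: ant0:(3,4)->N->(2,4) | ant1:(2,1)->N->(1,1)
  grid max=2 at (2,1)
Step 4: ant0:(2,4)->S->(3,4) | ant1:(1,1)->S->(2,1)
  grid max=3 at (2,1)

(3,4) (2,1)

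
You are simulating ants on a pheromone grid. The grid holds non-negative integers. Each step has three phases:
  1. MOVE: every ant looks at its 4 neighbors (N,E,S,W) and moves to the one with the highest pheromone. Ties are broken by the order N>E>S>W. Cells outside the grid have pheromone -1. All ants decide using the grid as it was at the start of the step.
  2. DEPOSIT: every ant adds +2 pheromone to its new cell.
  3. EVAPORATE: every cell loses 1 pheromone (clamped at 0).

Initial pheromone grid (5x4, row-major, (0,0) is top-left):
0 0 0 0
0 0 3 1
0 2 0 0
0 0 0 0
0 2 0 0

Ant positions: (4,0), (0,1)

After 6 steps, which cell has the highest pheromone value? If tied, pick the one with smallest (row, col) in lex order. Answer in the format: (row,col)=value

Answer: (1,2)=3

Derivation:
Step 1: ant0:(4,0)->E->(4,1) | ant1:(0,1)->E->(0,2)
  grid max=3 at (4,1)
Step 2: ant0:(4,1)->N->(3,1) | ant1:(0,2)->S->(1,2)
  grid max=3 at (1,2)
Step 3: ant0:(3,1)->S->(4,1) | ant1:(1,2)->N->(0,2)
  grid max=3 at (4,1)
Step 4: ant0:(4,1)->N->(3,1) | ant1:(0,2)->S->(1,2)
  grid max=3 at (1,2)
Step 5: ant0:(3,1)->S->(4,1) | ant1:(1,2)->N->(0,2)
  grid max=3 at (4,1)
Step 6: ant0:(4,1)->N->(3,1) | ant1:(0,2)->S->(1,2)
  grid max=3 at (1,2)
Final grid:
  0 0 0 0
  0 0 3 0
  0 0 0 0
  0 1 0 0
  0 2 0 0
Max pheromone 3 at (1,2)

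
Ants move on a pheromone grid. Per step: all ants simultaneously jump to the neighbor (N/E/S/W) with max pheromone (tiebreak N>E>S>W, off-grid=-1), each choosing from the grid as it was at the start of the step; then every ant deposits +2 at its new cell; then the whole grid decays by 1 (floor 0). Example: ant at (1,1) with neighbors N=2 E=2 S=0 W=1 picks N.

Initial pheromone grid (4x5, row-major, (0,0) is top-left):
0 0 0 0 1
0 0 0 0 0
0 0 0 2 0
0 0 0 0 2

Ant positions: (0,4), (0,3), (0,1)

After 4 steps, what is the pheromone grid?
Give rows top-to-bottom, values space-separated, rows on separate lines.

After step 1: ants at (1,4),(0,4),(0,2)
  0 0 1 0 2
  0 0 0 0 1
  0 0 0 1 0
  0 0 0 0 1
After step 2: ants at (0,4),(1,4),(0,3)
  0 0 0 1 3
  0 0 0 0 2
  0 0 0 0 0
  0 0 0 0 0
After step 3: ants at (1,4),(0,4),(0,4)
  0 0 0 0 6
  0 0 0 0 3
  0 0 0 0 0
  0 0 0 0 0
After step 4: ants at (0,4),(1,4),(1,4)
  0 0 0 0 7
  0 0 0 0 6
  0 0 0 0 0
  0 0 0 0 0

0 0 0 0 7
0 0 0 0 6
0 0 0 0 0
0 0 0 0 0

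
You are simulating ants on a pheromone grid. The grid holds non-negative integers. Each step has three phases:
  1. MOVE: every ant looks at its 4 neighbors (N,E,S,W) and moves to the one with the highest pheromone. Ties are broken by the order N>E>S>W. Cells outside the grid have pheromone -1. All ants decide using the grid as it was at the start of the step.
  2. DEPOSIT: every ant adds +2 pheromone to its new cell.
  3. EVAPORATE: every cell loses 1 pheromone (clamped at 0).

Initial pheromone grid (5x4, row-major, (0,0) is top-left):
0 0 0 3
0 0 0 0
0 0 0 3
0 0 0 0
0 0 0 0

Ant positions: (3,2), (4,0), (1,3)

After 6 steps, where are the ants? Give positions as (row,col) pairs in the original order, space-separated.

Step 1: ant0:(3,2)->N->(2,2) | ant1:(4,0)->N->(3,0) | ant2:(1,3)->N->(0,3)
  grid max=4 at (0,3)
Step 2: ant0:(2,2)->E->(2,3) | ant1:(3,0)->N->(2,0) | ant2:(0,3)->S->(1,3)
  grid max=3 at (0,3)
Step 3: ant0:(2,3)->N->(1,3) | ant1:(2,0)->N->(1,0) | ant2:(1,3)->N->(0,3)
  grid max=4 at (0,3)
Step 4: ant0:(1,3)->N->(0,3) | ant1:(1,0)->N->(0,0) | ant2:(0,3)->S->(1,3)
  grid max=5 at (0,3)
Step 5: ant0:(0,3)->S->(1,3) | ant1:(0,0)->E->(0,1) | ant2:(1,3)->N->(0,3)
  grid max=6 at (0,3)
Step 6: ant0:(1,3)->N->(0,3) | ant1:(0,1)->E->(0,2) | ant2:(0,3)->S->(1,3)
  grid max=7 at (0,3)

(0,3) (0,2) (1,3)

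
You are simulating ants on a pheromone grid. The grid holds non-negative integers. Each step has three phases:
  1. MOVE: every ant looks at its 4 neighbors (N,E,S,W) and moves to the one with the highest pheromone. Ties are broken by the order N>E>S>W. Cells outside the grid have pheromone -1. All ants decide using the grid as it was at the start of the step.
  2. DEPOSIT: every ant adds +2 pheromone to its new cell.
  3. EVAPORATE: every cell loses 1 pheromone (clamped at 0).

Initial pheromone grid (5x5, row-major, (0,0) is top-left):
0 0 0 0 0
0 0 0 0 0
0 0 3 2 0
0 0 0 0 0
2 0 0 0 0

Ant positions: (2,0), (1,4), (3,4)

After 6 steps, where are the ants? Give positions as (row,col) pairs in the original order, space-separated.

Step 1: ant0:(2,0)->N->(1,0) | ant1:(1,4)->N->(0,4) | ant2:(3,4)->N->(2,4)
  grid max=2 at (2,2)
Step 2: ant0:(1,0)->N->(0,0) | ant1:(0,4)->S->(1,4) | ant2:(2,4)->W->(2,3)
  grid max=2 at (2,3)
Step 3: ant0:(0,0)->E->(0,1) | ant1:(1,4)->N->(0,4) | ant2:(2,3)->W->(2,2)
  grid max=2 at (2,2)
Step 4: ant0:(0,1)->E->(0,2) | ant1:(0,4)->S->(1,4) | ant2:(2,2)->E->(2,3)
  grid max=2 at (2,3)
Step 5: ant0:(0,2)->E->(0,3) | ant1:(1,4)->N->(0,4) | ant2:(2,3)->W->(2,2)
  grid max=2 at (2,2)
Step 6: ant0:(0,3)->E->(0,4) | ant1:(0,4)->W->(0,3) | ant2:(2,2)->E->(2,3)
  grid max=2 at (0,3)

(0,4) (0,3) (2,3)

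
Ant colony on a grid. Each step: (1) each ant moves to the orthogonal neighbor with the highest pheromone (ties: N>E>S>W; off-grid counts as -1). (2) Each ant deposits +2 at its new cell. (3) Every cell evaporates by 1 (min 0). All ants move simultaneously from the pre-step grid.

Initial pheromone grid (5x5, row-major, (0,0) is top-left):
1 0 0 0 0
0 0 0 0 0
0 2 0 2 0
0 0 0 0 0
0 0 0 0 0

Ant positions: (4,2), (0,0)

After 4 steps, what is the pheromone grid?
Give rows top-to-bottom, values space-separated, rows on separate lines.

After step 1: ants at (3,2),(0,1)
  0 1 0 0 0
  0 0 0 0 0
  0 1 0 1 0
  0 0 1 0 0
  0 0 0 0 0
After step 2: ants at (2,2),(0,2)
  0 0 1 0 0
  0 0 0 0 0
  0 0 1 0 0
  0 0 0 0 0
  0 0 0 0 0
After step 3: ants at (1,2),(0,3)
  0 0 0 1 0
  0 0 1 0 0
  0 0 0 0 0
  0 0 0 0 0
  0 0 0 0 0
After step 4: ants at (0,2),(0,4)
  0 0 1 0 1
  0 0 0 0 0
  0 0 0 0 0
  0 0 0 0 0
  0 0 0 0 0

0 0 1 0 1
0 0 0 0 0
0 0 0 0 0
0 0 0 0 0
0 0 0 0 0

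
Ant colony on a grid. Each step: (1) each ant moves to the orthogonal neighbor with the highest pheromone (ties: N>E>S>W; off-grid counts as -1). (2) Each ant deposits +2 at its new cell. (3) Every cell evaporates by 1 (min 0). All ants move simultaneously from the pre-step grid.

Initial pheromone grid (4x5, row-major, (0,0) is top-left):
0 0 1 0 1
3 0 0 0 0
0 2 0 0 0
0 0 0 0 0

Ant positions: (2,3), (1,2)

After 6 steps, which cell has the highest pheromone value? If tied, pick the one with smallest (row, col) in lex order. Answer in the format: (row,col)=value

Step 1: ant0:(2,3)->N->(1,3) | ant1:(1,2)->N->(0,2)
  grid max=2 at (0,2)
Step 2: ant0:(1,3)->N->(0,3) | ant1:(0,2)->E->(0,3)
  grid max=3 at (0,3)
Step 3: ant0:(0,3)->W->(0,2) | ant1:(0,3)->W->(0,2)
  grid max=4 at (0,2)
Step 4: ant0:(0,2)->E->(0,3) | ant1:(0,2)->E->(0,3)
  grid max=5 at (0,3)
Step 5: ant0:(0,3)->W->(0,2) | ant1:(0,3)->W->(0,2)
  grid max=6 at (0,2)
Step 6: ant0:(0,2)->E->(0,3) | ant1:(0,2)->E->(0,3)
  grid max=7 at (0,3)
Final grid:
  0 0 5 7 0
  0 0 0 0 0
  0 0 0 0 0
  0 0 0 0 0
Max pheromone 7 at (0,3)

Answer: (0,3)=7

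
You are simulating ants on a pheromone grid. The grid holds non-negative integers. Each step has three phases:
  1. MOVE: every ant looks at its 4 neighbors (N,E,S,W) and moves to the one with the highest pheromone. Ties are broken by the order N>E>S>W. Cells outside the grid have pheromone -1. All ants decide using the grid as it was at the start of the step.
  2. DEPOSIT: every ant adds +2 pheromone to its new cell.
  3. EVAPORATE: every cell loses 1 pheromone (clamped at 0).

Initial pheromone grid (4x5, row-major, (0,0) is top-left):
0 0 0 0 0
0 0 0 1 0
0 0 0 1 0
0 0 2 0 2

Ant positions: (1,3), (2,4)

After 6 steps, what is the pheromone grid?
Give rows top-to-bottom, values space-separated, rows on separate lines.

After step 1: ants at (2,3),(3,4)
  0 0 0 0 0
  0 0 0 0 0
  0 0 0 2 0
  0 0 1 0 3
After step 2: ants at (1,3),(2,4)
  0 0 0 0 0
  0 0 0 1 0
  0 0 0 1 1
  0 0 0 0 2
After step 3: ants at (2,3),(3,4)
  0 0 0 0 0
  0 0 0 0 0
  0 0 0 2 0
  0 0 0 0 3
After step 4: ants at (1,3),(2,4)
  0 0 0 0 0
  0 0 0 1 0
  0 0 0 1 1
  0 0 0 0 2
After step 5: ants at (2,3),(3,4)
  0 0 0 0 0
  0 0 0 0 0
  0 0 0 2 0
  0 0 0 0 3
After step 6: ants at (1,3),(2,4)
  0 0 0 0 0
  0 0 0 1 0
  0 0 0 1 1
  0 0 0 0 2

0 0 0 0 0
0 0 0 1 0
0 0 0 1 1
0 0 0 0 2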